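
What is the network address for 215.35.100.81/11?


IP:   11010111.00100011.01100100.01010001
Mask: 11111111.11100000.00000000.00000000
AND operation:
Net:  11010111.00100000.00000000.00000000
Network: 215.32.0.0/11


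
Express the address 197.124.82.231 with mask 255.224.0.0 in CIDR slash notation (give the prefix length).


Binary: 11111111.11100000.00000000.00000000
Count leading 1s
Prefix: /11


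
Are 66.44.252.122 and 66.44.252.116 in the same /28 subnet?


Mask: 255.255.255.240
66.44.252.122 AND mask = 66.44.252.112
66.44.252.116 AND mask = 66.44.252.112
Yes, same subnet (66.44.252.112)


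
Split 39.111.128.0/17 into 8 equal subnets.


New prefix = 17 + 3 = 20
Each subnet has 4096 addresses
  39.111.128.0/20
  39.111.144.0/20
  39.111.160.0/20
  39.111.176.0/20
  39.111.192.0/20
  39.111.208.0/20
  39.111.224.0/20
  39.111.240.0/20
Subnets: 39.111.128.0/20, 39.111.144.0/20, 39.111.160.0/20, 39.111.176.0/20, 39.111.192.0/20, 39.111.208.0/20, 39.111.224.0/20, 39.111.240.0/20


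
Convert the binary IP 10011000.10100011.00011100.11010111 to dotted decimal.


10011000 = 152
10100011 = 163
00011100 = 28
11010111 = 215
IP: 152.163.28.215


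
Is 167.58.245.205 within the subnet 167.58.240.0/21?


Subnet network: 167.58.240.0
Test IP AND mask: 167.58.240.0
Yes, 167.58.245.205 is in 167.58.240.0/21


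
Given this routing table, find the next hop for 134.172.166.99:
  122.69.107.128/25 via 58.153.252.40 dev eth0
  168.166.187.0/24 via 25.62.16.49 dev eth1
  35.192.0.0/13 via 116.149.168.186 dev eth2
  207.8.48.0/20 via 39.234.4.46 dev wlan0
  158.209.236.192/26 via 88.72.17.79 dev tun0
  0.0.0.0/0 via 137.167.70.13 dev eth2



Longest prefix match for 134.172.166.99:
  /25 122.69.107.128: no
  /24 168.166.187.0: no
  /13 35.192.0.0: no
  /20 207.8.48.0: no
  /26 158.209.236.192: no
  /0 0.0.0.0: MATCH
Selected: next-hop 137.167.70.13 via eth2 (matched /0)


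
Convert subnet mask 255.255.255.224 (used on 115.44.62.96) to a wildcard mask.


Subnet mask: 255.255.255.224
Wildcard = 255.255.255.255 - subnet mask
255 - 255 = 0
255 - 255 = 0
255 - 255 = 0
255 - 224 = 31
Wildcard: 0.0.0.31


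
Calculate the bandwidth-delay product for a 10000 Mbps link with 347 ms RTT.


BDP = bandwidth * RTT
= 10000 Mbps * 347 ms
= 10000 * 1e6 * 347 / 1000 bits
= 3470000000 bits
= 433750000 bytes
= 423583.9844 KB
BDP = 3470000000 bits (433750000 bytes)


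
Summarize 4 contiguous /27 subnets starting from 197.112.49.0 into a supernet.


Original prefix: /27
Number of subnets: 4 = 2^2
New prefix = 27 - 2 = 25
Supernet: 197.112.49.0/25


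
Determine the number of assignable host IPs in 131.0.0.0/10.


Host bits = 32 - 10 = 22
Total addresses = 2^22 = 4194304
Usable = total - 2 (network and broadcast)
Usable hosts: 4194302


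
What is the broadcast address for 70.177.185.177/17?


Network: 70.177.128.0/17
Host bits = 15
Set all host bits to 1:
Broadcast: 70.177.255.255


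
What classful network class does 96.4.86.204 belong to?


First octet: 96
Binary: 01100000
0xxxxxxx -> Class A (1-126)
Class A, default mask 255.0.0.0 (/8)


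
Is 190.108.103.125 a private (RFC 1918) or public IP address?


RFC 1918 private ranges:
  10.0.0.0/8 (10.0.0.0 - 10.255.255.255)
  172.16.0.0/12 (172.16.0.0 - 172.31.255.255)
  192.168.0.0/16 (192.168.0.0 - 192.168.255.255)
Public (not in any RFC 1918 range)


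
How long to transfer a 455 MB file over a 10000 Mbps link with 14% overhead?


Effective throughput = 10000 * (1 - 14/100) = 8600 Mbps
File size in Mb = 455 * 8 = 3640 Mb
Time = 3640 / 8600
Time = 0.4233 seconds


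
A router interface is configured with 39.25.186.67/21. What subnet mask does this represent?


/21 means 21 network bits, 11 host bits
Binary: 11111111111111111111100000000000
Mask: 255.255.248.0


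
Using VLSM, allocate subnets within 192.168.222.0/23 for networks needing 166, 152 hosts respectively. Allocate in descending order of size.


166 hosts -> /24 (254 usable): 192.168.222.0/24
152 hosts -> /24 (254 usable): 192.168.223.0/24
Allocation: 192.168.222.0/24 (166 hosts, 254 usable); 192.168.223.0/24 (152 hosts, 254 usable)


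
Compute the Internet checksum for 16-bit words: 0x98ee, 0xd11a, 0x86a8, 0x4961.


Sum all words (with carry folding):
+ 0x98ee = 0x98ee
+ 0xd11a = 0x6a09
+ 0x86a8 = 0xf0b1
+ 0x4961 = 0x3a13
One's complement: ~0x3a13
Checksum = 0xc5ec


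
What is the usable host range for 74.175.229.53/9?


Network: 74.128.0.0
Broadcast: 74.255.255.255
First usable = network + 1
Last usable = broadcast - 1
Range: 74.128.0.1 to 74.255.255.254


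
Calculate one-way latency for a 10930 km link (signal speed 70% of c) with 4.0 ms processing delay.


Speed = 0.7 * 3e5 km/s = 210000 km/s
Propagation delay = 10930 / 210000 = 0.052 s = 52.0476 ms
Processing delay = 4.0 ms
Total one-way latency = 56.0476 ms


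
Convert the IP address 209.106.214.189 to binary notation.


209 = 11010001
106 = 01101010
214 = 11010110
189 = 10111101
Binary: 11010001.01101010.11010110.10111101


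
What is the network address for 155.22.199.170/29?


IP:   10011011.00010110.11000111.10101010
Mask: 11111111.11111111.11111111.11111000
AND operation:
Net:  10011011.00010110.11000111.10101000
Network: 155.22.199.168/29


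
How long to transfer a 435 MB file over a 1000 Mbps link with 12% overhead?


Effective throughput = 1000 * (1 - 12/100) = 880 Mbps
File size in Mb = 435 * 8 = 3480 Mb
Time = 3480 / 880
Time = 3.9545 seconds


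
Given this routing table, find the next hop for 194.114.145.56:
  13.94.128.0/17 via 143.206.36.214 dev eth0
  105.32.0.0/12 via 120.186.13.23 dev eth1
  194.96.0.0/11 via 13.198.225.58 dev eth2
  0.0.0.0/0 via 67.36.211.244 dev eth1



Longest prefix match for 194.114.145.56:
  /17 13.94.128.0: no
  /12 105.32.0.0: no
  /11 194.96.0.0: MATCH
  /0 0.0.0.0: MATCH
Selected: next-hop 13.198.225.58 via eth2 (matched /11)


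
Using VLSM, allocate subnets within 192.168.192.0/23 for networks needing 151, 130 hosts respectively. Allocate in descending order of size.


151 hosts -> /24 (254 usable): 192.168.192.0/24
130 hosts -> /24 (254 usable): 192.168.193.0/24
Allocation: 192.168.192.0/24 (151 hosts, 254 usable); 192.168.193.0/24 (130 hosts, 254 usable)


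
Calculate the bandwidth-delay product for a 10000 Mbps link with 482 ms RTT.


BDP = bandwidth * RTT
= 10000 Mbps * 482 ms
= 10000 * 1e6 * 482 / 1000 bits
= 4820000000 bits
= 602500000 bytes
= 588378.9062 KB
BDP = 4820000000 bits (602500000 bytes)


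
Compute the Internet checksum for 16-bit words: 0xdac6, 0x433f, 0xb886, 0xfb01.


Sum all words (with carry folding):
+ 0xdac6 = 0xdac6
+ 0x433f = 0x1e06
+ 0xb886 = 0xd68c
+ 0xfb01 = 0xd18e
One's complement: ~0xd18e
Checksum = 0x2e71


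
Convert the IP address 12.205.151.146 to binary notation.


12 = 00001100
205 = 11001101
151 = 10010111
146 = 10010010
Binary: 00001100.11001101.10010111.10010010


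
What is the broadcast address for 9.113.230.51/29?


Network: 9.113.230.48/29
Host bits = 3
Set all host bits to 1:
Broadcast: 9.113.230.55


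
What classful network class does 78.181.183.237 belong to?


First octet: 78
Binary: 01001110
0xxxxxxx -> Class A (1-126)
Class A, default mask 255.0.0.0 (/8)


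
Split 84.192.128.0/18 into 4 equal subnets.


New prefix = 18 + 2 = 20
Each subnet has 4096 addresses
  84.192.128.0/20
  84.192.144.0/20
  84.192.160.0/20
  84.192.176.0/20
Subnets: 84.192.128.0/20, 84.192.144.0/20, 84.192.160.0/20, 84.192.176.0/20


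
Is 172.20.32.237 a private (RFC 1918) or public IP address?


RFC 1918 private ranges:
  10.0.0.0/8 (10.0.0.0 - 10.255.255.255)
  172.16.0.0/12 (172.16.0.0 - 172.31.255.255)
  192.168.0.0/16 (192.168.0.0 - 192.168.255.255)
Private (in 172.16.0.0/12)


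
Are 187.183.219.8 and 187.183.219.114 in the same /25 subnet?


Mask: 255.255.255.128
187.183.219.8 AND mask = 187.183.219.0
187.183.219.114 AND mask = 187.183.219.0
Yes, same subnet (187.183.219.0)


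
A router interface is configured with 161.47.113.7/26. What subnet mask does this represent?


/26 means 26 network bits, 6 host bits
Binary: 11111111111111111111111111000000
Mask: 255.255.255.192


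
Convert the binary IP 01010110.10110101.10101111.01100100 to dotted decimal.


01010110 = 86
10110101 = 181
10101111 = 175
01100100 = 100
IP: 86.181.175.100


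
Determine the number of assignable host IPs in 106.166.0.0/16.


Host bits = 32 - 16 = 16
Total addresses = 2^16 = 65536
Usable = total - 2 (network and broadcast)
Usable hosts: 65534


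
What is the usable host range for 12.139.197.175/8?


Network: 12.0.0.0
Broadcast: 12.255.255.255
First usable = network + 1
Last usable = broadcast - 1
Range: 12.0.0.1 to 12.255.255.254


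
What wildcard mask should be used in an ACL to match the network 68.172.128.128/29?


Subnet mask: 255.255.255.248
Wildcard = 255.255.255.255 - subnet mask
255 - 255 = 0
255 - 255 = 0
255 - 255 = 0
255 - 248 = 7
Wildcard: 0.0.0.7


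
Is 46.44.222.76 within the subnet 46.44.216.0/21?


Subnet network: 46.44.216.0
Test IP AND mask: 46.44.216.0
Yes, 46.44.222.76 is in 46.44.216.0/21


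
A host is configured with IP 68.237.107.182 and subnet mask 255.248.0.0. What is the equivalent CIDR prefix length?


Binary: 11111111.11111000.00000000.00000000
Count leading 1s
Prefix: /13


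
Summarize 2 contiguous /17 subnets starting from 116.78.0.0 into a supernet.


Original prefix: /17
Number of subnets: 2 = 2^1
New prefix = 17 - 1 = 16
Supernet: 116.78.0.0/16


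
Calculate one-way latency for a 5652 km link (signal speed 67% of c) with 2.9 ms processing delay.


Speed = 0.67 * 3e5 km/s = 201000 km/s
Propagation delay = 5652 / 201000 = 0.0281 s = 28.1194 ms
Processing delay = 2.9 ms
Total one-way latency = 31.0194 ms


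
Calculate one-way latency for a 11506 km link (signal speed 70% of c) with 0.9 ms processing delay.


Speed = 0.7 * 3e5 km/s = 210000 km/s
Propagation delay = 11506 / 210000 = 0.0548 s = 54.7905 ms
Processing delay = 0.9 ms
Total one-way latency = 55.6905 ms


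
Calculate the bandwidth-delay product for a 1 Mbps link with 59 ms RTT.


BDP = bandwidth * RTT
= 1 Mbps * 59 ms
= 1 * 1e6 * 59 / 1000 bits
= 59000 bits
= 7375 bytes
= 7.2021 KB
BDP = 59000 bits (7375 bytes)


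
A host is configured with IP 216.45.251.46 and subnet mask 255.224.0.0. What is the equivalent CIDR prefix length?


Binary: 11111111.11100000.00000000.00000000
Count leading 1s
Prefix: /11


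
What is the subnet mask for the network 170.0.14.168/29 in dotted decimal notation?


/29 means 29 network bits, 3 host bits
Binary: 11111111111111111111111111111000
Mask: 255.255.255.248


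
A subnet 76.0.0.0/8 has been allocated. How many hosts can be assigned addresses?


Host bits = 32 - 8 = 24
Total addresses = 2^24 = 16777216
Usable = total - 2 (network and broadcast)
Usable hosts: 16777214


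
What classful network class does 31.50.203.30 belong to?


First octet: 31
Binary: 00011111
0xxxxxxx -> Class A (1-126)
Class A, default mask 255.0.0.0 (/8)


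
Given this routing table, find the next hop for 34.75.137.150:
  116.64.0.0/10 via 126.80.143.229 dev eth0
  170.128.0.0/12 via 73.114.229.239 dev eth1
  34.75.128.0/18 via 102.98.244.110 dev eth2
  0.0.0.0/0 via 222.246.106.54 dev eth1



Longest prefix match for 34.75.137.150:
  /10 116.64.0.0: no
  /12 170.128.0.0: no
  /18 34.75.128.0: MATCH
  /0 0.0.0.0: MATCH
Selected: next-hop 102.98.244.110 via eth2 (matched /18)


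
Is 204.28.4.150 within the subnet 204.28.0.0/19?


Subnet network: 204.28.0.0
Test IP AND mask: 204.28.0.0
Yes, 204.28.4.150 is in 204.28.0.0/19


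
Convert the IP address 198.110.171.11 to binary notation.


198 = 11000110
110 = 01101110
171 = 10101011
11 = 00001011
Binary: 11000110.01101110.10101011.00001011


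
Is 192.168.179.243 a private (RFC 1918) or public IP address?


RFC 1918 private ranges:
  10.0.0.0/8 (10.0.0.0 - 10.255.255.255)
  172.16.0.0/12 (172.16.0.0 - 172.31.255.255)
  192.168.0.0/16 (192.168.0.0 - 192.168.255.255)
Private (in 192.168.0.0/16)


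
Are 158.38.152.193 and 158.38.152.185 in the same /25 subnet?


Mask: 255.255.255.128
158.38.152.193 AND mask = 158.38.152.128
158.38.152.185 AND mask = 158.38.152.128
Yes, same subnet (158.38.152.128)


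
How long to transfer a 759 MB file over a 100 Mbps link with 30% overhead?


Effective throughput = 100 * (1 - 30/100) = 70 Mbps
File size in Mb = 759 * 8 = 6072 Mb
Time = 6072 / 70
Time = 86.7429 seconds


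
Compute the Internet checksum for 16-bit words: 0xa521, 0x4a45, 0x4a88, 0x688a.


Sum all words (with carry folding):
+ 0xa521 = 0xa521
+ 0x4a45 = 0xef66
+ 0x4a88 = 0x39ef
+ 0x688a = 0xa279
One's complement: ~0xa279
Checksum = 0x5d86


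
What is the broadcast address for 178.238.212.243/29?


Network: 178.238.212.240/29
Host bits = 3
Set all host bits to 1:
Broadcast: 178.238.212.247


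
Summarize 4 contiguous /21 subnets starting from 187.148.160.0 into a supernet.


Original prefix: /21
Number of subnets: 4 = 2^2
New prefix = 21 - 2 = 19
Supernet: 187.148.160.0/19


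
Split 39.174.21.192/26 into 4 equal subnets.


New prefix = 26 + 2 = 28
Each subnet has 16 addresses
  39.174.21.192/28
  39.174.21.208/28
  39.174.21.224/28
  39.174.21.240/28
Subnets: 39.174.21.192/28, 39.174.21.208/28, 39.174.21.224/28, 39.174.21.240/28


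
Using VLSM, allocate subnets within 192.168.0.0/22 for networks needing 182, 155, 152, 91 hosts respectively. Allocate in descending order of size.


182 hosts -> /24 (254 usable): 192.168.0.0/24
155 hosts -> /24 (254 usable): 192.168.1.0/24
152 hosts -> /24 (254 usable): 192.168.2.0/24
91 hosts -> /25 (126 usable): 192.168.3.0/25
Allocation: 192.168.0.0/24 (182 hosts, 254 usable); 192.168.1.0/24 (155 hosts, 254 usable); 192.168.2.0/24 (152 hosts, 254 usable); 192.168.3.0/25 (91 hosts, 126 usable)


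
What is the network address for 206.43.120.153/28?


IP:   11001110.00101011.01111000.10011001
Mask: 11111111.11111111.11111111.11110000
AND operation:
Net:  11001110.00101011.01111000.10010000
Network: 206.43.120.144/28


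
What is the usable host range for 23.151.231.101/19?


Network: 23.151.224.0
Broadcast: 23.151.255.255
First usable = network + 1
Last usable = broadcast - 1
Range: 23.151.224.1 to 23.151.255.254


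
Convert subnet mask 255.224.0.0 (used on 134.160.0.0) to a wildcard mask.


Subnet mask: 255.224.0.0
Wildcard = 255.255.255.255 - subnet mask
255 - 255 = 0
255 - 224 = 31
255 - 0 = 255
255 - 0 = 255
Wildcard: 0.31.255.255


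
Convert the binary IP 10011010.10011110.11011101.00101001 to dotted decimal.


10011010 = 154
10011110 = 158
11011101 = 221
00101001 = 41
IP: 154.158.221.41


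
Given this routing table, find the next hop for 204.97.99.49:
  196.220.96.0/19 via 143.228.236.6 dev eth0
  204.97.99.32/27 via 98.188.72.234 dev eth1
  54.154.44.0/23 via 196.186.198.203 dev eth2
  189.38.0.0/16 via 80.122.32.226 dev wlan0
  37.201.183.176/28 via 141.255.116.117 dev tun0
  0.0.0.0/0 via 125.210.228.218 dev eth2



Longest prefix match for 204.97.99.49:
  /19 196.220.96.0: no
  /27 204.97.99.32: MATCH
  /23 54.154.44.0: no
  /16 189.38.0.0: no
  /28 37.201.183.176: no
  /0 0.0.0.0: MATCH
Selected: next-hop 98.188.72.234 via eth1 (matched /27)


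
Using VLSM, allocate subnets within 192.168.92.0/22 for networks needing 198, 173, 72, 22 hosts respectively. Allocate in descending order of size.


198 hosts -> /24 (254 usable): 192.168.92.0/24
173 hosts -> /24 (254 usable): 192.168.93.0/24
72 hosts -> /25 (126 usable): 192.168.94.0/25
22 hosts -> /27 (30 usable): 192.168.94.128/27
Allocation: 192.168.92.0/24 (198 hosts, 254 usable); 192.168.93.0/24 (173 hosts, 254 usable); 192.168.94.0/25 (72 hosts, 126 usable); 192.168.94.128/27 (22 hosts, 30 usable)


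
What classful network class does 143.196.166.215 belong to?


First octet: 143
Binary: 10001111
10xxxxxx -> Class B (128-191)
Class B, default mask 255.255.0.0 (/16)


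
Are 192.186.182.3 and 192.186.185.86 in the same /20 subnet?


Mask: 255.255.240.0
192.186.182.3 AND mask = 192.186.176.0
192.186.185.86 AND mask = 192.186.176.0
Yes, same subnet (192.186.176.0)


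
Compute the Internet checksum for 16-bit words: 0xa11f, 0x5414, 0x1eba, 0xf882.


Sum all words (with carry folding):
+ 0xa11f = 0xa11f
+ 0x5414 = 0xf533
+ 0x1eba = 0x13ee
+ 0xf882 = 0x0c71
One's complement: ~0x0c71
Checksum = 0xf38e


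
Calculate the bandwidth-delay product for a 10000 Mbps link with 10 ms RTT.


BDP = bandwidth * RTT
= 10000 Mbps * 10 ms
= 10000 * 1e6 * 10 / 1000 bits
= 100000000 bits
= 12500000 bytes
= 12207.0312 KB
BDP = 100000000 bits (12500000 bytes)


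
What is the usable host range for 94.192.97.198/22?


Network: 94.192.96.0
Broadcast: 94.192.99.255
First usable = network + 1
Last usable = broadcast - 1
Range: 94.192.96.1 to 94.192.99.254


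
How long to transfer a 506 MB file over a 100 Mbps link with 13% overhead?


Effective throughput = 100 * (1 - 13/100) = 87 Mbps
File size in Mb = 506 * 8 = 4048 Mb
Time = 4048 / 87
Time = 46.5287 seconds


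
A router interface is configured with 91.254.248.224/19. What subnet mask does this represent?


/19 means 19 network bits, 13 host bits
Binary: 11111111111111111110000000000000
Mask: 255.255.224.0


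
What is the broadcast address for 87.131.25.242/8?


Network: 87.0.0.0/8
Host bits = 24
Set all host bits to 1:
Broadcast: 87.255.255.255


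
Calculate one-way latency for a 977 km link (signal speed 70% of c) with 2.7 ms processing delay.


Speed = 0.7 * 3e5 km/s = 210000 km/s
Propagation delay = 977 / 210000 = 0.0047 s = 4.6524 ms
Processing delay = 2.7 ms
Total one-way latency = 7.3524 ms


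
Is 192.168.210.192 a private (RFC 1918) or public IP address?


RFC 1918 private ranges:
  10.0.0.0/8 (10.0.0.0 - 10.255.255.255)
  172.16.0.0/12 (172.16.0.0 - 172.31.255.255)
  192.168.0.0/16 (192.168.0.0 - 192.168.255.255)
Private (in 192.168.0.0/16)


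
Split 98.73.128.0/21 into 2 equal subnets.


New prefix = 21 + 1 = 22
Each subnet has 1024 addresses
  98.73.128.0/22
  98.73.132.0/22
Subnets: 98.73.128.0/22, 98.73.132.0/22


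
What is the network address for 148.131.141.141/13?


IP:   10010100.10000011.10001101.10001101
Mask: 11111111.11111000.00000000.00000000
AND operation:
Net:  10010100.10000000.00000000.00000000
Network: 148.128.0.0/13


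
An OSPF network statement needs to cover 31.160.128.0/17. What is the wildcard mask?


Subnet mask: 255.255.128.0
Wildcard = 255.255.255.255 - subnet mask
255 - 255 = 0
255 - 255 = 0
255 - 128 = 127
255 - 0 = 255
Wildcard: 0.0.127.255


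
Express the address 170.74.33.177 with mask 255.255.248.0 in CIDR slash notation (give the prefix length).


Binary: 11111111.11111111.11111000.00000000
Count leading 1s
Prefix: /21


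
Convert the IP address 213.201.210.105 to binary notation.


213 = 11010101
201 = 11001001
210 = 11010010
105 = 01101001
Binary: 11010101.11001001.11010010.01101001


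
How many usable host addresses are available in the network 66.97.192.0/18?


Host bits = 32 - 18 = 14
Total addresses = 2^14 = 16384
Usable = total - 2 (network and broadcast)
Usable hosts: 16382


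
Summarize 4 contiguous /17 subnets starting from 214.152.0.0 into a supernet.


Original prefix: /17
Number of subnets: 4 = 2^2
New prefix = 17 - 2 = 15
Supernet: 214.152.0.0/15


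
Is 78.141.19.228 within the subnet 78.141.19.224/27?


Subnet network: 78.141.19.224
Test IP AND mask: 78.141.19.224
Yes, 78.141.19.228 is in 78.141.19.224/27


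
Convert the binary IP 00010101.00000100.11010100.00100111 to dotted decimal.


00010101 = 21
00000100 = 4
11010100 = 212
00100111 = 39
IP: 21.4.212.39


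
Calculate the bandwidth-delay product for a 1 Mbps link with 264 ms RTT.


BDP = bandwidth * RTT
= 1 Mbps * 264 ms
= 1 * 1e6 * 264 / 1000 bits
= 264000 bits
= 33000 bytes
= 32.2266 KB
BDP = 264000 bits (33000 bytes)


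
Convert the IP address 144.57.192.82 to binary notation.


144 = 10010000
57 = 00111001
192 = 11000000
82 = 01010010
Binary: 10010000.00111001.11000000.01010010


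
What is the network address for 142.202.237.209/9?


IP:   10001110.11001010.11101101.11010001
Mask: 11111111.10000000.00000000.00000000
AND operation:
Net:  10001110.10000000.00000000.00000000
Network: 142.128.0.0/9


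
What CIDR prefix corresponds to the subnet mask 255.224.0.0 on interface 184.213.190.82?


Binary: 11111111.11100000.00000000.00000000
Count leading 1s
Prefix: /11


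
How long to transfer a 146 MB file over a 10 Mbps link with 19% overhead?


Effective throughput = 10 * (1 - 19/100) = 8.1 Mbps
File size in Mb = 146 * 8 = 1168 Mb
Time = 1168 / 8.1
Time = 144.1975 seconds


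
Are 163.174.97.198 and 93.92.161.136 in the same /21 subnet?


Mask: 255.255.248.0
163.174.97.198 AND mask = 163.174.96.0
93.92.161.136 AND mask = 93.92.160.0
No, different subnets (163.174.96.0 vs 93.92.160.0)


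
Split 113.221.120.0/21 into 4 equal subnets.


New prefix = 21 + 2 = 23
Each subnet has 512 addresses
  113.221.120.0/23
  113.221.122.0/23
  113.221.124.0/23
  113.221.126.0/23
Subnets: 113.221.120.0/23, 113.221.122.0/23, 113.221.124.0/23, 113.221.126.0/23


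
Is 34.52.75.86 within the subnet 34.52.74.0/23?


Subnet network: 34.52.74.0
Test IP AND mask: 34.52.74.0
Yes, 34.52.75.86 is in 34.52.74.0/23


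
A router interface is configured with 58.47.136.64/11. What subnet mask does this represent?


/11 means 11 network bits, 21 host bits
Binary: 11111111111000000000000000000000
Mask: 255.224.0.0


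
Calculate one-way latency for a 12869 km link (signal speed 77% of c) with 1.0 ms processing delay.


Speed = 0.77 * 3e5 km/s = 231000 km/s
Propagation delay = 12869 / 231000 = 0.0557 s = 55.71 ms
Processing delay = 1.0 ms
Total one-way latency = 56.71 ms


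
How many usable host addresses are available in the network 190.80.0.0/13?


Host bits = 32 - 13 = 19
Total addresses = 2^19 = 524288
Usable = total - 2 (network and broadcast)
Usable hosts: 524286


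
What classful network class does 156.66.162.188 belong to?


First octet: 156
Binary: 10011100
10xxxxxx -> Class B (128-191)
Class B, default mask 255.255.0.0 (/16)


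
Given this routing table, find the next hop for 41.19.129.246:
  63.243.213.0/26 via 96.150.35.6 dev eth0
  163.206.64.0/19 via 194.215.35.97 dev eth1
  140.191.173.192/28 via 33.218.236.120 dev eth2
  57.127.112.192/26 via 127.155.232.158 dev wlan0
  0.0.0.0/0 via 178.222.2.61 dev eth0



Longest prefix match for 41.19.129.246:
  /26 63.243.213.0: no
  /19 163.206.64.0: no
  /28 140.191.173.192: no
  /26 57.127.112.192: no
  /0 0.0.0.0: MATCH
Selected: next-hop 178.222.2.61 via eth0 (matched /0)


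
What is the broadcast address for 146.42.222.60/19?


Network: 146.42.192.0/19
Host bits = 13
Set all host bits to 1:
Broadcast: 146.42.223.255


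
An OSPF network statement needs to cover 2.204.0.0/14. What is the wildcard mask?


Subnet mask: 255.252.0.0
Wildcard = 255.255.255.255 - subnet mask
255 - 255 = 0
255 - 252 = 3
255 - 0 = 255
255 - 0 = 255
Wildcard: 0.3.255.255


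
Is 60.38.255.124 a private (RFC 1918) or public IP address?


RFC 1918 private ranges:
  10.0.0.0/8 (10.0.0.0 - 10.255.255.255)
  172.16.0.0/12 (172.16.0.0 - 172.31.255.255)
  192.168.0.0/16 (192.168.0.0 - 192.168.255.255)
Public (not in any RFC 1918 range)


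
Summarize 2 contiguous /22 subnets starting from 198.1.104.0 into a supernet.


Original prefix: /22
Number of subnets: 2 = 2^1
New prefix = 22 - 1 = 21
Supernet: 198.1.104.0/21


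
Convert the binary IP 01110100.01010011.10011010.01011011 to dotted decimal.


01110100 = 116
01010011 = 83
10011010 = 154
01011011 = 91
IP: 116.83.154.91


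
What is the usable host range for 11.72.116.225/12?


Network: 11.64.0.0
Broadcast: 11.79.255.255
First usable = network + 1
Last usable = broadcast - 1
Range: 11.64.0.1 to 11.79.255.254


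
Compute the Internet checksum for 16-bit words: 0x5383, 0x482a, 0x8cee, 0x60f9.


Sum all words (with carry folding):
+ 0x5383 = 0x5383
+ 0x482a = 0x9bad
+ 0x8cee = 0x289c
+ 0x60f9 = 0x8995
One's complement: ~0x8995
Checksum = 0x766a


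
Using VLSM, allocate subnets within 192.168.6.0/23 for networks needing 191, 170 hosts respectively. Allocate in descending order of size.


191 hosts -> /24 (254 usable): 192.168.6.0/24
170 hosts -> /24 (254 usable): 192.168.7.0/24
Allocation: 192.168.6.0/24 (191 hosts, 254 usable); 192.168.7.0/24 (170 hosts, 254 usable)


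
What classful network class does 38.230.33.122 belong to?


First octet: 38
Binary: 00100110
0xxxxxxx -> Class A (1-126)
Class A, default mask 255.0.0.0 (/8)


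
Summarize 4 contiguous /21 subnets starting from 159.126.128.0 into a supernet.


Original prefix: /21
Number of subnets: 4 = 2^2
New prefix = 21 - 2 = 19
Supernet: 159.126.128.0/19


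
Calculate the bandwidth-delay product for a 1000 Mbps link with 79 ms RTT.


BDP = bandwidth * RTT
= 1000 Mbps * 79 ms
= 1000 * 1e6 * 79 / 1000 bits
= 79000000 bits
= 9875000 bytes
= 9643.5547 KB
BDP = 79000000 bits (9875000 bytes)


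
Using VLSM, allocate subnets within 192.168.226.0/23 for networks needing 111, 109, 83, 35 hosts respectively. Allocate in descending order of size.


111 hosts -> /25 (126 usable): 192.168.226.0/25
109 hosts -> /25 (126 usable): 192.168.226.128/25
83 hosts -> /25 (126 usable): 192.168.227.0/25
35 hosts -> /26 (62 usable): 192.168.227.128/26
Allocation: 192.168.226.0/25 (111 hosts, 126 usable); 192.168.226.128/25 (109 hosts, 126 usable); 192.168.227.0/25 (83 hosts, 126 usable); 192.168.227.128/26 (35 hosts, 62 usable)


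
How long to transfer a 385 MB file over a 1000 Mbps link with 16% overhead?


Effective throughput = 1000 * (1 - 16/100) = 840 Mbps
File size in Mb = 385 * 8 = 3080 Mb
Time = 3080 / 840
Time = 3.6667 seconds


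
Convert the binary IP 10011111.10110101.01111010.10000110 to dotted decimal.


10011111 = 159
10110101 = 181
01111010 = 122
10000110 = 134
IP: 159.181.122.134


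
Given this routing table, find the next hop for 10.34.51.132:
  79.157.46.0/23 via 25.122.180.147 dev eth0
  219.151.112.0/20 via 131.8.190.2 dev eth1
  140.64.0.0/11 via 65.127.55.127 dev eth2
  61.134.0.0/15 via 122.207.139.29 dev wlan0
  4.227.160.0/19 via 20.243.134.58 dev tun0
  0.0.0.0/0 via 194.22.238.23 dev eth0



Longest prefix match for 10.34.51.132:
  /23 79.157.46.0: no
  /20 219.151.112.0: no
  /11 140.64.0.0: no
  /15 61.134.0.0: no
  /19 4.227.160.0: no
  /0 0.0.0.0: MATCH
Selected: next-hop 194.22.238.23 via eth0 (matched /0)


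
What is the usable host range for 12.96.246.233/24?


Network: 12.96.246.0
Broadcast: 12.96.246.255
First usable = network + 1
Last usable = broadcast - 1
Range: 12.96.246.1 to 12.96.246.254


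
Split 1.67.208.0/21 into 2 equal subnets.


New prefix = 21 + 1 = 22
Each subnet has 1024 addresses
  1.67.208.0/22
  1.67.212.0/22
Subnets: 1.67.208.0/22, 1.67.212.0/22


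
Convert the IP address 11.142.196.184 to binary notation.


11 = 00001011
142 = 10001110
196 = 11000100
184 = 10111000
Binary: 00001011.10001110.11000100.10111000


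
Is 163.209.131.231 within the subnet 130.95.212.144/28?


Subnet network: 130.95.212.144
Test IP AND mask: 163.209.131.224
No, 163.209.131.231 is not in 130.95.212.144/28


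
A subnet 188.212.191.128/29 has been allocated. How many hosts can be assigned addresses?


Host bits = 32 - 29 = 3
Total addresses = 2^3 = 8
Usable = total - 2 (network and broadcast)
Usable hosts: 6


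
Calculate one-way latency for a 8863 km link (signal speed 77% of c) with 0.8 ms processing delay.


Speed = 0.77 * 3e5 km/s = 231000 km/s
Propagation delay = 8863 / 231000 = 0.0384 s = 38.368 ms
Processing delay = 0.8 ms
Total one-way latency = 39.168 ms


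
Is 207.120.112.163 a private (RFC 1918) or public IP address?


RFC 1918 private ranges:
  10.0.0.0/8 (10.0.0.0 - 10.255.255.255)
  172.16.0.0/12 (172.16.0.0 - 172.31.255.255)
  192.168.0.0/16 (192.168.0.0 - 192.168.255.255)
Public (not in any RFC 1918 range)


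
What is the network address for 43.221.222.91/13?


IP:   00101011.11011101.11011110.01011011
Mask: 11111111.11111000.00000000.00000000
AND operation:
Net:  00101011.11011000.00000000.00000000
Network: 43.216.0.0/13


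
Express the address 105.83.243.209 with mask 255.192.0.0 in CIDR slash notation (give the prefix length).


Binary: 11111111.11000000.00000000.00000000
Count leading 1s
Prefix: /10


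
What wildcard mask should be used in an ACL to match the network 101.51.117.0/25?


Subnet mask: 255.255.255.128
Wildcard = 255.255.255.255 - subnet mask
255 - 255 = 0
255 - 255 = 0
255 - 255 = 0
255 - 128 = 127
Wildcard: 0.0.0.127


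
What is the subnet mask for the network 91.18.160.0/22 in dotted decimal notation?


/22 means 22 network bits, 10 host bits
Binary: 11111111111111111111110000000000
Mask: 255.255.252.0


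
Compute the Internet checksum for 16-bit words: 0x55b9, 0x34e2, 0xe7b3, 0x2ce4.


Sum all words (with carry folding):
+ 0x55b9 = 0x55b9
+ 0x34e2 = 0x8a9b
+ 0xe7b3 = 0x724f
+ 0x2ce4 = 0x9f33
One's complement: ~0x9f33
Checksum = 0x60cc


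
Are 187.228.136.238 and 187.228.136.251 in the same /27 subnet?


Mask: 255.255.255.224
187.228.136.238 AND mask = 187.228.136.224
187.228.136.251 AND mask = 187.228.136.224
Yes, same subnet (187.228.136.224)


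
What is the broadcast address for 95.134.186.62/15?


Network: 95.134.0.0/15
Host bits = 17
Set all host bits to 1:
Broadcast: 95.135.255.255


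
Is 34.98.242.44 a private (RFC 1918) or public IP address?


RFC 1918 private ranges:
  10.0.0.0/8 (10.0.0.0 - 10.255.255.255)
  172.16.0.0/12 (172.16.0.0 - 172.31.255.255)
  192.168.0.0/16 (192.168.0.0 - 192.168.255.255)
Public (not in any RFC 1918 range)


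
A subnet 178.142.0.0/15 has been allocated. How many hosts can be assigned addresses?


Host bits = 32 - 15 = 17
Total addresses = 2^17 = 131072
Usable = total - 2 (network and broadcast)
Usable hosts: 131070


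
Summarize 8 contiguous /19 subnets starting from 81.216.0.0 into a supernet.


Original prefix: /19
Number of subnets: 8 = 2^3
New prefix = 19 - 3 = 16
Supernet: 81.216.0.0/16


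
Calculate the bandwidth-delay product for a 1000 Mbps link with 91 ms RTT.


BDP = bandwidth * RTT
= 1000 Mbps * 91 ms
= 1000 * 1e6 * 91 / 1000 bits
= 91000000 bits
= 11375000 bytes
= 11108.3984 KB
BDP = 91000000 bits (11375000 bytes)


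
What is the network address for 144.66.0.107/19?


IP:   10010000.01000010.00000000.01101011
Mask: 11111111.11111111.11100000.00000000
AND operation:
Net:  10010000.01000010.00000000.00000000
Network: 144.66.0.0/19


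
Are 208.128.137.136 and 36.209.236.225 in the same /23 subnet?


Mask: 255.255.254.0
208.128.137.136 AND mask = 208.128.136.0
36.209.236.225 AND mask = 36.209.236.0
No, different subnets (208.128.136.0 vs 36.209.236.0)


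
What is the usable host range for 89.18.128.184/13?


Network: 89.16.0.0
Broadcast: 89.23.255.255
First usable = network + 1
Last usable = broadcast - 1
Range: 89.16.0.1 to 89.23.255.254


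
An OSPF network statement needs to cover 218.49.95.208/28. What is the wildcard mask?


Subnet mask: 255.255.255.240
Wildcard = 255.255.255.255 - subnet mask
255 - 255 = 0
255 - 255 = 0
255 - 255 = 0
255 - 240 = 15
Wildcard: 0.0.0.15


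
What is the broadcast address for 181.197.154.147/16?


Network: 181.197.0.0/16
Host bits = 16
Set all host bits to 1:
Broadcast: 181.197.255.255


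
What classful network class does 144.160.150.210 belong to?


First octet: 144
Binary: 10010000
10xxxxxx -> Class B (128-191)
Class B, default mask 255.255.0.0 (/16)


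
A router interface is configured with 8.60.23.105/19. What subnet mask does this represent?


/19 means 19 network bits, 13 host bits
Binary: 11111111111111111110000000000000
Mask: 255.255.224.0


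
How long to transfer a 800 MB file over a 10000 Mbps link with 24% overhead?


Effective throughput = 10000 * (1 - 24/100) = 7600 Mbps
File size in Mb = 800 * 8 = 6400 Mb
Time = 6400 / 7600
Time = 0.8421 seconds


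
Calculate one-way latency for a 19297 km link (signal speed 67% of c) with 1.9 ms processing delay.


Speed = 0.67 * 3e5 km/s = 201000 km/s
Propagation delay = 19297 / 201000 = 0.096 s = 96.005 ms
Processing delay = 1.9 ms
Total one-way latency = 97.905 ms


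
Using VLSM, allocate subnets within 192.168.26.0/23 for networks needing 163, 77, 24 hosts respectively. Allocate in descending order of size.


163 hosts -> /24 (254 usable): 192.168.26.0/24
77 hosts -> /25 (126 usable): 192.168.27.0/25
24 hosts -> /27 (30 usable): 192.168.27.128/27
Allocation: 192.168.26.0/24 (163 hosts, 254 usable); 192.168.27.0/25 (77 hosts, 126 usable); 192.168.27.128/27 (24 hosts, 30 usable)


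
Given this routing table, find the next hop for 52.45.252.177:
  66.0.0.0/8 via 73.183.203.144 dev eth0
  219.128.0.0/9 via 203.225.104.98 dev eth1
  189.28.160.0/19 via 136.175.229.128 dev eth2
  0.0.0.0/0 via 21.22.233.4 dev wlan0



Longest prefix match for 52.45.252.177:
  /8 66.0.0.0: no
  /9 219.128.0.0: no
  /19 189.28.160.0: no
  /0 0.0.0.0: MATCH
Selected: next-hop 21.22.233.4 via wlan0 (matched /0)


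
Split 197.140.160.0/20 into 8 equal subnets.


New prefix = 20 + 3 = 23
Each subnet has 512 addresses
  197.140.160.0/23
  197.140.162.0/23
  197.140.164.0/23
  197.140.166.0/23
  197.140.168.0/23
  197.140.170.0/23
  197.140.172.0/23
  197.140.174.0/23
Subnets: 197.140.160.0/23, 197.140.162.0/23, 197.140.164.0/23, 197.140.166.0/23, 197.140.168.0/23, 197.140.170.0/23, 197.140.172.0/23, 197.140.174.0/23


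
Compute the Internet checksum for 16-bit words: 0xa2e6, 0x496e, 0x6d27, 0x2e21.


Sum all words (with carry folding):
+ 0xa2e6 = 0xa2e6
+ 0x496e = 0xec54
+ 0x6d27 = 0x597c
+ 0x2e21 = 0x879d
One's complement: ~0x879d
Checksum = 0x7862


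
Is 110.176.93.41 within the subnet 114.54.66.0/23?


Subnet network: 114.54.66.0
Test IP AND mask: 110.176.92.0
No, 110.176.93.41 is not in 114.54.66.0/23


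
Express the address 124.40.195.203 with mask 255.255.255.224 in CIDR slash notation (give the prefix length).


Binary: 11111111.11111111.11111111.11100000
Count leading 1s
Prefix: /27


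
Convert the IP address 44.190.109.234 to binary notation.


44 = 00101100
190 = 10111110
109 = 01101101
234 = 11101010
Binary: 00101100.10111110.01101101.11101010


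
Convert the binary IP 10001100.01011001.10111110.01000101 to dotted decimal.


10001100 = 140
01011001 = 89
10111110 = 190
01000101 = 69
IP: 140.89.190.69


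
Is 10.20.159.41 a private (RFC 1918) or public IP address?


RFC 1918 private ranges:
  10.0.0.0/8 (10.0.0.0 - 10.255.255.255)
  172.16.0.0/12 (172.16.0.0 - 172.31.255.255)
  192.168.0.0/16 (192.168.0.0 - 192.168.255.255)
Private (in 10.0.0.0/8)


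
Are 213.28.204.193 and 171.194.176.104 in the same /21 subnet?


Mask: 255.255.248.0
213.28.204.193 AND mask = 213.28.200.0
171.194.176.104 AND mask = 171.194.176.0
No, different subnets (213.28.200.0 vs 171.194.176.0)


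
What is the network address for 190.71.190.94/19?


IP:   10111110.01000111.10111110.01011110
Mask: 11111111.11111111.11100000.00000000
AND operation:
Net:  10111110.01000111.10100000.00000000
Network: 190.71.160.0/19


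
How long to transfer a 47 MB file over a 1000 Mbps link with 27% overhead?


Effective throughput = 1000 * (1 - 27/100) = 730 Mbps
File size in Mb = 47 * 8 = 376 Mb
Time = 376 / 730
Time = 0.5151 seconds


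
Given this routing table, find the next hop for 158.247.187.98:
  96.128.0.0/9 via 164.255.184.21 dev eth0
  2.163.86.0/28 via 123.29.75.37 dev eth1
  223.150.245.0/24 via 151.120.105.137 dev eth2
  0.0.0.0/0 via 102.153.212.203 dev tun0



Longest prefix match for 158.247.187.98:
  /9 96.128.0.0: no
  /28 2.163.86.0: no
  /24 223.150.245.0: no
  /0 0.0.0.0: MATCH
Selected: next-hop 102.153.212.203 via tun0 (matched /0)


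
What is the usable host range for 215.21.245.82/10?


Network: 215.0.0.0
Broadcast: 215.63.255.255
First usable = network + 1
Last usable = broadcast - 1
Range: 215.0.0.1 to 215.63.255.254


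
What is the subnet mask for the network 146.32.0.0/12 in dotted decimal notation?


/12 means 12 network bits, 20 host bits
Binary: 11111111111100000000000000000000
Mask: 255.240.0.0


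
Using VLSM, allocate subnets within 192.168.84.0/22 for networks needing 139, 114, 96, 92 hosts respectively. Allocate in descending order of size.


139 hosts -> /24 (254 usable): 192.168.84.0/24
114 hosts -> /25 (126 usable): 192.168.85.0/25
96 hosts -> /25 (126 usable): 192.168.85.128/25
92 hosts -> /25 (126 usable): 192.168.86.0/25
Allocation: 192.168.84.0/24 (139 hosts, 254 usable); 192.168.85.0/25 (114 hosts, 126 usable); 192.168.85.128/25 (96 hosts, 126 usable); 192.168.86.0/25 (92 hosts, 126 usable)


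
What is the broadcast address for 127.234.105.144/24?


Network: 127.234.105.0/24
Host bits = 8
Set all host bits to 1:
Broadcast: 127.234.105.255


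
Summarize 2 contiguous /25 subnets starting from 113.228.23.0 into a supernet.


Original prefix: /25
Number of subnets: 2 = 2^1
New prefix = 25 - 1 = 24
Supernet: 113.228.23.0/24


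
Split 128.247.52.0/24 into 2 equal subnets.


New prefix = 24 + 1 = 25
Each subnet has 128 addresses
  128.247.52.0/25
  128.247.52.128/25
Subnets: 128.247.52.0/25, 128.247.52.128/25


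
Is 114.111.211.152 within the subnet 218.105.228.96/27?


Subnet network: 218.105.228.96
Test IP AND mask: 114.111.211.128
No, 114.111.211.152 is not in 218.105.228.96/27


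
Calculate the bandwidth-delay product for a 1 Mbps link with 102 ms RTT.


BDP = bandwidth * RTT
= 1 Mbps * 102 ms
= 1 * 1e6 * 102 / 1000 bits
= 102000 bits
= 12750 bytes
= 12.4512 KB
BDP = 102000 bits (12750 bytes)


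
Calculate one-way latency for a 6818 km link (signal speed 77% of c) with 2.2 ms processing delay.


Speed = 0.77 * 3e5 km/s = 231000 km/s
Propagation delay = 6818 / 231000 = 0.0295 s = 29.5152 ms
Processing delay = 2.2 ms
Total one-way latency = 31.7152 ms


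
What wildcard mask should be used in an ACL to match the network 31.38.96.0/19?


Subnet mask: 255.255.224.0
Wildcard = 255.255.255.255 - subnet mask
255 - 255 = 0
255 - 255 = 0
255 - 224 = 31
255 - 0 = 255
Wildcard: 0.0.31.255


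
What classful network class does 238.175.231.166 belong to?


First octet: 238
Binary: 11101110
1110xxxx -> Class D (224-239)
Class D (multicast), default mask N/A


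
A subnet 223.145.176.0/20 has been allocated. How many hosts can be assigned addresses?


Host bits = 32 - 20 = 12
Total addresses = 2^12 = 4096
Usable = total - 2 (network and broadcast)
Usable hosts: 4094


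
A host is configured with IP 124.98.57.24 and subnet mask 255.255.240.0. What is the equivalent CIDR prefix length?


Binary: 11111111.11111111.11110000.00000000
Count leading 1s
Prefix: /20


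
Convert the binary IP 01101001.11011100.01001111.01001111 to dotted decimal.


01101001 = 105
11011100 = 220
01001111 = 79
01001111 = 79
IP: 105.220.79.79


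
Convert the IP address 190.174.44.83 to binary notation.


190 = 10111110
174 = 10101110
44 = 00101100
83 = 01010011
Binary: 10111110.10101110.00101100.01010011


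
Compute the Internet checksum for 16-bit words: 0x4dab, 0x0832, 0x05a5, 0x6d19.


Sum all words (with carry folding):
+ 0x4dab = 0x4dab
+ 0x0832 = 0x55dd
+ 0x05a5 = 0x5b82
+ 0x6d19 = 0xc89b
One's complement: ~0xc89b
Checksum = 0x3764


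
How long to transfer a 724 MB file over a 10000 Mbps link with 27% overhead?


Effective throughput = 10000 * (1 - 27/100) = 7300 Mbps
File size in Mb = 724 * 8 = 5792 Mb
Time = 5792 / 7300
Time = 0.7934 seconds
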